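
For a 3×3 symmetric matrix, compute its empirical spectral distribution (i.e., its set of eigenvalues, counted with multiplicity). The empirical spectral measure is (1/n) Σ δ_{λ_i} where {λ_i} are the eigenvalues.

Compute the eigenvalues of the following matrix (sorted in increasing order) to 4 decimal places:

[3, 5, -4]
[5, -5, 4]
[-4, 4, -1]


Since M is real symmetric, all three eigenvalues are real; they are the roots of det(λI − M) = λ³ − (tr M) λ² + s λ − det M, where s is the sum of the principal 2×2 minors.
tr M = 3 + (-5) + (-1) = -3.
s = (3·(-5) − 5²) + (3·(-1) − (-4)²) + ((-5)·(-1) − 4²) = -40 + (-19) + (-11) = -70.
det M (expand along row 1) = 3·(-11) − 5·11 + (-4)·0 = -88.
Characteristic polynomial: λ³ + 3λ² − 70λ + 88 = 0.
Substitute λ = y + (tr M)/3 = y − 1.000000 to remove the quadratic term: y³ + p·y + q = 0 with p = s − (tr M)²/3 = -73.000000 and q = −2(tr M)³/27 + (tr M)·s/3 − det M = 160.000000.
Three real roots ⇒ use the trigonometric (Viète) form: r = 2√(−p/3) = 9.865766, φ = arccos(3q/(p·r)) = arccos(-0.666481) = 2.300275 rad.
y_k = r·cos(φ/3 − 2πk/3) for k = 0, 1, 2 gives y = 7.104966, 2.375383, -9.480349.
λ_k = y_k − 1.000000 gives λ = 6.1050, 1.3754, -10.4803 (check: the sum is -3.0000 = tr M).

Eigenvalues sorted in increasing order: [-10.4803, 1.3754, 6.1050].


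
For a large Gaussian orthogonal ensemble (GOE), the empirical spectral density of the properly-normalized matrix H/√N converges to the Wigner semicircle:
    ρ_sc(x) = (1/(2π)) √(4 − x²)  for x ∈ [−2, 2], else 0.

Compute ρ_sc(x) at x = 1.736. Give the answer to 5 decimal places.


ρ_sc(x) = (1/(2π)) √(4 − x²). With x = 1.736:
  4 − x² = 4 − (1.736)² = 4 − 3.013696 = 0.986304.
  √(4 − x²) = 0.993128.
  1/(2π) = 0.159155.
  ρ_sc(1.736) = 0.159155 · 0.993128 = 0.158061.

Rounded to 5 decimal places: ρ_sc(1.736) ≈ 0.15806.


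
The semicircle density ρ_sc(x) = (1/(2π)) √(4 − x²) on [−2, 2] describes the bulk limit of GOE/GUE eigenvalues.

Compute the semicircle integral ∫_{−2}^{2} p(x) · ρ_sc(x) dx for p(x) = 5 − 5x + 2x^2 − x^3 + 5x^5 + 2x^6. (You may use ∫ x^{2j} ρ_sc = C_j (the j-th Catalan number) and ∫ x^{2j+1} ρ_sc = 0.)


Write p(x) = Σ a_i x^i, split into monomials and integrate each against ρ_sc separately.
Using ∫ x^{2j} ρ_sc = C_j = (1/(j+1)) C(2j, j) (Catalan numbers) and ∫ x^{2j+1} ρ_sc = 0 (odd monomials vanish by symmetry):
  i = 0 (even): a_0 · C_{0} = 5 · 1 = 5
  i = 1 (odd): ∫ x^1 ρ_sc = 0 (vanishes)
  i = 2 (even): a_2 · C_{1} = 2 · 1 = 2
  i = 3 (odd): ∫ x^3 ρ_sc = 0 (vanishes)
  i = 5 (odd): ∫ x^5 ρ_sc = 0 (vanishes)
  i = 6 (even): a_6 · C_{3} = 2 · 5 = 10

Summing the contributions: ∫_{−2}^{2} p(x) ρ_sc(x) dx = 5 + 2 + 10 = 17.


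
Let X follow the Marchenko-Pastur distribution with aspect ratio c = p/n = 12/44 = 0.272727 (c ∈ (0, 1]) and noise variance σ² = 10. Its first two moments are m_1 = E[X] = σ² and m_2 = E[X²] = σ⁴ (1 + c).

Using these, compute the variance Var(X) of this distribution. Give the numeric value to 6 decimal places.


m_1 = E[X] = σ² = 10, so m_1² = 100.
m_2 = E[X²] = σ⁴ (1 + c) = 100 · (1 + 0.272727) = 100 · 1.272727 = 127.272727.
(Note m_2 − m_1² simplifies to c · σ⁴ = 0.272727 · 100.)

Var(X) = m_2 − m_1² = 127.272727 − 100 = 27.272727.


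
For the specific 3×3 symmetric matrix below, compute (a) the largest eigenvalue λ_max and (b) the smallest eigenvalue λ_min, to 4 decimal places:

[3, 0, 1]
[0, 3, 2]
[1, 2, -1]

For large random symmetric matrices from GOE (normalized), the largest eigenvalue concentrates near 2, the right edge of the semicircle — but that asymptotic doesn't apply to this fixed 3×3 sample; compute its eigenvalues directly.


Since M is real symmetric, all three eigenvalues are real; they are the roots of det(λI − M) = λ³ − (tr M) λ² + s λ − det M, where s is the sum of the principal 2×2 minors.
tr M = 3 + 3 + (-1) = 5.
s = (3·3 − 0²) + (3·(-1) − 1²) + (3·(-1) − 2²) = 9 + (-4) + (-7) = -2.
det M (expand along row 1) = 3·(-7) − 0·(-2) + 1·(-3) = -24.
Characteristic polynomial: λ³ − 5λ² − 2λ + 24 = 0.
Substitute λ = y + (tr M)/3 = y + 1.666667 to remove the quadratic term: y³ + p·y + q = 0 with p = s − (tr M)²/3 = -10.333333 and q = −2(tr M)³/27 + (tr M)·s/3 − det M = 11.407407.
Three real roots ⇒ use the trigonometric (Viète) form: r = 2√(−p/3) = 3.711843, φ = arccos(3q/(p·r)) = arccos(-0.892233) = 2.673062 rad.
y_k = r·cos(φ/3 − 2πk/3) for k = 0, 1, 2 gives y = 2.333333, 1.333333, -3.666667.
λ_k = y_k + 1.666667 gives λ = 4.0000, 3.0000, -2.0000 (check: the sum is 5.0000 = tr M).

Hence λ_max = 4.0000 and λ_min = -2.0000.


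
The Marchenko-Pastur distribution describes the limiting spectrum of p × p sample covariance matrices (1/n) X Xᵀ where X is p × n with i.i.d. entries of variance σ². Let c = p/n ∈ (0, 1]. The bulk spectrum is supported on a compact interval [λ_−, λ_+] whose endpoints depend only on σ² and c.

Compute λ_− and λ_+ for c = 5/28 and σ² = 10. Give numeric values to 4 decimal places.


c = 5/28 = 0.178571; √c = 0.422577.
λ_− = σ² (1 − √c)² = 10 · (1 − 0.422577)² = 10 · (0.577423)² = 3.334172.
λ_+ = σ² (1 + √c)² = 10 · (1 + 0.422577)² = 10 · (1.422577)² = 20.237257.

Rounded to 4 decimal places: λ_− ≈ 3.3342, λ_+ ≈ 20.2373.


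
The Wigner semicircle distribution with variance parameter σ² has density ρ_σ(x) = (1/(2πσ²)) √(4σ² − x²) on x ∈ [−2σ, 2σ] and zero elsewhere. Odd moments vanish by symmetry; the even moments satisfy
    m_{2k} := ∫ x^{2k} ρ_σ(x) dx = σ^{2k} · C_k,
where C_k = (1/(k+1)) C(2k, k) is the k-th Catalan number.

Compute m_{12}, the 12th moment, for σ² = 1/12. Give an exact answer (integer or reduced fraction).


By the scaled semicircle moment identity, m_{2k} = σ^{2k} · C_k with k = 6.
C_6 = (1/(k+1)) · C(2k, k) = (1/7) · C(12, 6) = (1/7) · 924 = 132.
σ^{2k} = (σ²)^k = (1/12)^6 = 1/2985984.

Therefore m_{12} = σ^{12} · C_6 = (1/2985984) · 132 = 11/248832.


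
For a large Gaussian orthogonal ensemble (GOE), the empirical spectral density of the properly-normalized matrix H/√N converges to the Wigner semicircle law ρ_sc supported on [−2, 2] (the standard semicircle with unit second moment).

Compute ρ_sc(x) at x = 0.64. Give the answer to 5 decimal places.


ρ_sc(x) = (1/(2π)) √(4 − x²). With x = 0.64:
  4 − x² = 4 − (0.64)² = 4 − 0.409600 = 3.590400.
  √(4 − x²) = 1.894835.
  1/(2π) = 0.159155.
  ρ_sc(0.64) = 0.159155 · 1.894835 = 0.301572.

Rounded to 5 decimal places: ρ_sc(0.64) ≈ 0.30157.


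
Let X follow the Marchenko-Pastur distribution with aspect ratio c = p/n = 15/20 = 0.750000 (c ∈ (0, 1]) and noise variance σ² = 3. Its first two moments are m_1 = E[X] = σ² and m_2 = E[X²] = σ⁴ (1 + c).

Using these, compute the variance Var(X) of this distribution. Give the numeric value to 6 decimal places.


m_1 = E[X] = σ² = 3, so m_1² = 9.
m_2 = E[X²] = σ⁴ (1 + c) = 9 · (1 + 0.750000) = 9 · 1.750000 = 15.750000.
(Note m_2 − m_1² simplifies to c · σ⁴ = 0.750000 · 9.)

Var(X) = m_2 − m_1² = 15.750000 − 9 = 6.750000.


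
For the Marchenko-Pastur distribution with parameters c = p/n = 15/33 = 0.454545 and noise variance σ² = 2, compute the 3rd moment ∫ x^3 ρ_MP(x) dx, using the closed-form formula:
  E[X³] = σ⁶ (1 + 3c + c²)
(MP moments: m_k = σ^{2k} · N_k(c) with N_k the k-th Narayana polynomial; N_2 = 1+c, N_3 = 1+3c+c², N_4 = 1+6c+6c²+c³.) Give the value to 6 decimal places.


E[X³] = σ⁶ (1 + 3c + c²) (third MP moment). With σ² = 2 (so σ⁶ = 8) and c = 15/33 = 0.454545: E[X³] = 8 · (1 + 3·0.454545 + (0.454545)²) = 8 · 2.570248.

So E[X^3] = 20.561983.


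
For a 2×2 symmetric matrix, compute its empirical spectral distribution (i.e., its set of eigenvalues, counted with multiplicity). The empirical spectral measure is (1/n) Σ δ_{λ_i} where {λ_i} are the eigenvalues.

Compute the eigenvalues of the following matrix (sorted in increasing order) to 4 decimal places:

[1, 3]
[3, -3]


Since M is real symmetric, both eigenvalues are real; they are the roots of det(λI − M) = λ² − (tr M) λ + det M.
tr M = 1 + (-3) = -2.
det M = 1·(-3) − 3² = -3 − 9 = -12.
Characteristic polynomial: λ² + 2λ − 12 = 0.
Discriminant Δ = (tr M)² − 4·det M = 4 − (-48) = 52; √Δ = 7.211103.
λ = (tr M ± √Δ)/2 = (-2 ± 7.211103)/2, giving (tr M − √Δ)/2 = -4.6056 and (tr M + √Δ)/2 = 2.6056.

Eigenvalues sorted in increasing order: [-4.6056, 2.6056].


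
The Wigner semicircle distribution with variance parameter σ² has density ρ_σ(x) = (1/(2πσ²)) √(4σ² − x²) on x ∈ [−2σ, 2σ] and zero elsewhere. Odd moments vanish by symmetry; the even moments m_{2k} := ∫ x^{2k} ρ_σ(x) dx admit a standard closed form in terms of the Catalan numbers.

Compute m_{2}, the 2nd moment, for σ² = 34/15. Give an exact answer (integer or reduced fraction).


By the scaled semicircle moment identity, m_{2k} = σ^{2k} · C_k with k = 1.
C_1 = (1/(k+1)) · C(2k, k) = (1/2) · C(2, 1) = (1/2) · 2 = 1.
σ^{2k} = (σ²)^k = (34/15)^1 = 34/15.

Therefore m_{2} = σ^{2} · C_1 = (34/15) · 1 = 34/15.


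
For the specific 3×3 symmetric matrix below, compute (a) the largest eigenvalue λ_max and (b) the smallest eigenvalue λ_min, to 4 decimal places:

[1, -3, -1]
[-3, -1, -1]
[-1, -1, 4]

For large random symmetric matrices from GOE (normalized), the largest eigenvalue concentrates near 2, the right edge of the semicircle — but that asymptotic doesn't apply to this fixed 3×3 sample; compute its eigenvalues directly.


Since M is real symmetric, all three eigenvalues are real; they are the roots of det(λI − M) = λ³ − (tr M) λ² + s λ − det M, where s is the sum of the principal 2×2 minors.
tr M = 1 + (-1) + 4 = 4.
s = (1·(-1) − (-3)²) + (1·4 − (-1)²) + ((-1)·4 − (-1)²) = -10 + 3 + (-5) = -12.
det M (expand along row 1) = 1·(-5) − (-3)·(-13) + (-1)·2 = -46.
Characteristic polynomial: λ³ − 4λ² − 12λ + 46 = 0.
Substitute λ = y + (tr M)/3 = y + 1.333333 to remove the quadratic term: y³ + p·y + q = 0 with p = s − (tr M)²/3 = -17.333333 and q = −2(tr M)³/27 + (tr M)·s/3 − det M = 25.259259.
Three real roots ⇒ use the trigonometric (Viète) form: r = 2√(−p/3) = 4.807402, φ = arccos(3q/(p·r)) = arccos(-0.909388) = 2.712607 rad.
y_k = r·cos(φ/3 − 2πk/3) for k = 0, 1, 2 gives y = 2.972477, 1.785859, -4.758335.
λ_k = y_k + 1.333333 gives λ = 4.3058, 3.1192, -3.4250 (check: the sum is 4.0000 = tr M).

Hence λ_max = 4.3058 and λ_min = -3.4250.


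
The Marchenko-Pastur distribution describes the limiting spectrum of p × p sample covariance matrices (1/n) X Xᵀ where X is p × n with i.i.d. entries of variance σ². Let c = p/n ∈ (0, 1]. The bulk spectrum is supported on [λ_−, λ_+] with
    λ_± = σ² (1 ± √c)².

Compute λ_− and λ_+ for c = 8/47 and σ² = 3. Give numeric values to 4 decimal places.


c = 8/47 = 0.170213; √c = 0.412568.
λ_− = σ² (1 − √c)² = 3 · (1 − 0.412568)² = 3 · (0.587432)² = 1.035227.
λ_+ = σ² (1 + √c)² = 3 · (1 + 0.412568)² = 3 · (1.412568)² = 5.986049.

Rounded to 4 decimal places: λ_− ≈ 1.0352, λ_+ ≈ 5.9860.


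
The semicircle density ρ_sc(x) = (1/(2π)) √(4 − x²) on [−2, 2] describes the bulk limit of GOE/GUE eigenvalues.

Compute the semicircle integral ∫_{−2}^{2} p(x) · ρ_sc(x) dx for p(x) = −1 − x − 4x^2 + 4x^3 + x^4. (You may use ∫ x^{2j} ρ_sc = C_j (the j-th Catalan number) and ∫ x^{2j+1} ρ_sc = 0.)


Write p(x) = Σ a_i x^i, split into monomials and integrate each against ρ_sc separately.
Using ∫ x^{2j} ρ_sc = C_j = (1/(j+1)) C(2j, j) (Catalan numbers) and ∫ x^{2j+1} ρ_sc = 0 (odd monomials vanish by symmetry):
  i = 0 (even): a_0 · C_{0} = -1 · 1 = -1
  i = 1 (odd): ∫ x^1 ρ_sc = 0 (vanishes)
  i = 2 (even): a_2 · C_{1} = -4 · 1 = -4
  i = 3 (odd): ∫ x^3 ρ_sc = 0 (vanishes)
  i = 4 (even): a_4 · C_{2} = 1 · 2 = 2

Summing the contributions: ∫_{−2}^{2} p(x) ρ_sc(x) dx = (-1) + (-4) + 2 = -3.


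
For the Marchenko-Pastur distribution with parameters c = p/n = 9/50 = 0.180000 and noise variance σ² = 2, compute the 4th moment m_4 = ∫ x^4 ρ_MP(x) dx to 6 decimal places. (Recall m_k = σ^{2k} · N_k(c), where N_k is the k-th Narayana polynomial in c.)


E[X⁴] = σ⁸ (1 + 6c + 6c² + c³) (fourth MP moment). With σ² = 2 (so σ⁸ = 16) and c = 9/50 = 0.180000: E[X⁴] = 16 · (1 + 6·0.180000 + 6·(0.180000)² + (0.180000)³) = 16 · 2.280232.

So E[X^4] = 36.483712.


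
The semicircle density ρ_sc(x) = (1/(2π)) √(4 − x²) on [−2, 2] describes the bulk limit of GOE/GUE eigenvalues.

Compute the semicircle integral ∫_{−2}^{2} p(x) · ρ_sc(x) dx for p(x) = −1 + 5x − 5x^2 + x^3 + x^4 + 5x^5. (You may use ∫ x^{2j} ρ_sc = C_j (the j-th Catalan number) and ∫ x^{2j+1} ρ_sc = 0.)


Write p(x) = Σ a_i x^i, split into monomials and integrate each against ρ_sc separately.
Using ∫ x^{2j} ρ_sc = C_j = (1/(j+1)) C(2j, j) (Catalan numbers) and ∫ x^{2j+1} ρ_sc = 0 (odd monomials vanish by symmetry):
  i = 0 (even): a_0 · C_{0} = -1 · 1 = -1
  i = 1 (odd): ∫ x^1 ρ_sc = 0 (vanishes)
  i = 2 (even): a_2 · C_{1} = -5 · 1 = -5
  i = 3 (odd): ∫ x^3 ρ_sc = 0 (vanishes)
  i = 4 (even): a_4 · C_{2} = 1 · 2 = 2
  i = 5 (odd): ∫ x^5 ρ_sc = 0 (vanishes)

Summing the contributions: ∫_{−2}^{2} p(x) ρ_sc(x) dx = (-1) + (-5) + 2 = -4.


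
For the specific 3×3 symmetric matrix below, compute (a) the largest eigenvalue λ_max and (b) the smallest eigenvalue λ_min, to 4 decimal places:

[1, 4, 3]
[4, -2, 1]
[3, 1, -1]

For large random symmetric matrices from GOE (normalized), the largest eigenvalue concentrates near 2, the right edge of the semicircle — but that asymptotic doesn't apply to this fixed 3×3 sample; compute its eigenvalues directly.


Since M is real symmetric, all three eigenvalues are real; they are the roots of det(λI − M) = λ³ − (tr M) λ² + s λ − det M, where s is the sum of the principal 2×2 minors.
tr M = 1 + (-2) + (-1) = -2.
s = (1·(-2) − 4²) + (1·(-1) − 3²) + ((-2)·(-1) − 1²) = -18 + (-10) + 1 = -27.
det M (expand along row 1) = 1·1 − 4·(-7) + 3·10 = 59.
Characteristic polynomial: λ³ + 2λ² − 27λ − 59 = 0.
Substitute λ = y + (tr M)/3 = y − 0.666667 to remove the quadratic term: y³ + p·y + q = 0 with p = s − (tr M)²/3 = -28.333333 and q = −2(tr M)³/27 + (tr M)·s/3 − det M = -40.407407.
Three real roots ⇒ use the trigonometric (Viète) form: r = 2√(−p/3) = 6.146363, φ = arccos(3q/(p·r)) = arccos(0.696092) = 0.800857 rad.
y_k = r·cos(φ/3 − 2πk/3) for k = 0, 1, 2 gives y = 5.928655, -1.560182, -4.368473.
λ_k = y_k − 0.666667 gives λ = 5.2620, -2.2268, -5.0351 (check: the sum is -2.0000 = tr M).

Hence λ_max = 5.2620 and λ_min = -5.0351.


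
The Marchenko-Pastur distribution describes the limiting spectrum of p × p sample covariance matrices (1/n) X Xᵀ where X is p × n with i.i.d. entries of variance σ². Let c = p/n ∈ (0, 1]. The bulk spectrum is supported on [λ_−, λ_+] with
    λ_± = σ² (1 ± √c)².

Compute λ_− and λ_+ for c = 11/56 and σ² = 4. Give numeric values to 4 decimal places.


c = 11/56 = 0.196429; √c = 0.443203.
λ_− = σ² (1 − √c)² = 4 · (1 − 0.443203)² = 4 · (0.556797)² = 1.240093.
λ_+ = σ² (1 + √c)² = 4 · (1 + 0.443203)² = 4 · (1.443203)² = 8.331335.

Rounded to 4 decimal places: λ_− ≈ 1.2401, λ_+ ≈ 8.3313.


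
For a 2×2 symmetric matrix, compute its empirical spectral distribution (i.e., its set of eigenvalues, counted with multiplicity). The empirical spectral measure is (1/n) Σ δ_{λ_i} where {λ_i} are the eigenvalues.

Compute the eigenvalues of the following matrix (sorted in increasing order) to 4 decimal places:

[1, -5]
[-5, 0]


Since M is real symmetric, both eigenvalues are real; they are the roots of det(λI − M) = λ² − (tr M) λ + det M.
tr M = 1 + 0 = 1.
det M = 1·0 − (-5)² = 0 − 25 = -25.
Characteristic polynomial: λ² − λ − 25 = 0.
Discriminant Δ = (tr M)² − 4·det M = 1 − (-100) = 101; √Δ = 10.049876.
λ = (tr M ± √Δ)/2 = (1 ± 10.049876)/2, giving (tr M − √Δ)/2 = -4.5249 and (tr M + √Δ)/2 = 5.5249.

Eigenvalues sorted in increasing order: [-4.5249, 5.5249].


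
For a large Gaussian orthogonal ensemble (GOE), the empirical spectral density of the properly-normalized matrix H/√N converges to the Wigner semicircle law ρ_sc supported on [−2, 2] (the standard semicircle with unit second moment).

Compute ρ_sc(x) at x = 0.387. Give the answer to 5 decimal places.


ρ_sc(x) = (1/(2π)) √(4 − x²). With x = 0.387:
  4 − x² = 4 − (0.387)² = 4 − 0.149769 = 3.850231.
  √(4 − x²) = 1.962201.
  1/(2π) = 0.159155.
  ρ_sc(0.387) = 0.159155 · 1.962201 = 0.312294.

Rounded to 5 decimal places: ρ_sc(0.387) ≈ 0.31229.


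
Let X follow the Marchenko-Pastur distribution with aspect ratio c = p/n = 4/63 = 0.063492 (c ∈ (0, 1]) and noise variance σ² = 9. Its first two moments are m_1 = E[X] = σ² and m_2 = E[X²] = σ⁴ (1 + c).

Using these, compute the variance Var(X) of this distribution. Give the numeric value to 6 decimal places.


m_1 = E[X] = σ² = 9, so m_1² = 81.
m_2 = E[X²] = σ⁴ (1 + c) = 81 · (1 + 0.063492) = 81 · 1.063492 = 86.142857.
(Note m_2 − m_1² simplifies to c · σ⁴ = 0.063492 · 81.)

Var(X) = m_2 − m_1² = 86.142857 − 81 = 5.142857.


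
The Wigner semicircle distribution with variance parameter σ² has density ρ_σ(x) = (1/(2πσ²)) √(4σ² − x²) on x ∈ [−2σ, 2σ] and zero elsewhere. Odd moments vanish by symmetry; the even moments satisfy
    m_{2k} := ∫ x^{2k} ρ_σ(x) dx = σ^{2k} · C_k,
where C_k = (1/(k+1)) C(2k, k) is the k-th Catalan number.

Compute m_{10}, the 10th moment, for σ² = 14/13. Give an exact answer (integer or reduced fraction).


By the scaled semicircle moment identity, m_{2k} = σ^{2k} · C_k with k = 5.
C_5 = (1/(k+1)) · C(2k, k) = (1/6) · C(10, 5) = (1/6) · 252 = 42.
σ^{2k} = (σ²)^k = (14/13)^5 = 537824/371293.

Therefore m_{10} = σ^{10} · C_5 = (537824/371293) · 42 = 22588608/371293.


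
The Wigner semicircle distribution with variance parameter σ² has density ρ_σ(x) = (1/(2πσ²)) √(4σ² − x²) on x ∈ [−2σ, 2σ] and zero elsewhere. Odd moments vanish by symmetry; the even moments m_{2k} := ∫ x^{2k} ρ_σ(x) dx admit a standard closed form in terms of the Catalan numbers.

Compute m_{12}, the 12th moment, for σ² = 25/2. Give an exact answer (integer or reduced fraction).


By the scaled semicircle moment identity, m_{2k} = σ^{2k} · C_k with k = 6.
C_6 = (1/(k+1)) · C(2k, k) = (1/7) · C(12, 6) = (1/7) · 924 = 132.
σ^{2k} = (σ²)^k = (25/2)^6 = 244140625/64.

Therefore m_{12} = σ^{12} · C_6 = (244140625/64) · 132 = 8056640625/16.


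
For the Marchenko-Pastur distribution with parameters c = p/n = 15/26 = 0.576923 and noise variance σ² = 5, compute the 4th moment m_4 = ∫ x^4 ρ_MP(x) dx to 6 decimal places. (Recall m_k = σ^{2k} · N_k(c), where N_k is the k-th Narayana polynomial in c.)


E[X⁴] = σ⁸ (1 + 6c + 6c² + c³) (fourth MP moment). With σ² = 5 (so σ⁸ = 625) and c = 15/26 = 0.576923: E[X⁴] = 625 · (1 + 6·0.576923 + 6·(0.576923)² + (0.576923)³) = 625 · 6.650603.

So E[X^4] = 4156.626934.


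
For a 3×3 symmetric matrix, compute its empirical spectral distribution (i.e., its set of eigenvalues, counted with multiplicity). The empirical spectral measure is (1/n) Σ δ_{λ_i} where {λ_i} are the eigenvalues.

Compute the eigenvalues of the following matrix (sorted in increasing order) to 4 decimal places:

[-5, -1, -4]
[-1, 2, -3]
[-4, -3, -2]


Since M is real symmetric, all three eigenvalues are real; they are the roots of det(λI − M) = λ³ − (tr M) λ² + s λ − det M, where s is the sum of the principal 2×2 minors.
tr M = -5 + 2 + (-2) = -5.
s = ((-5)·2 − (-1)²) + ((-5)·(-2) − (-4)²) + (2·(-2) − (-3)²) = -11 + (-6) + (-13) = -30.
det M (expand along row 1) = (-5)·(-13) − (-1)·(-10) + (-4)·11 = 11.
Characteristic polynomial: λ³ + 5λ² − 30λ − 11 = 0.
Substitute λ = y + (tr M)/3 = y − 1.666667 to remove the quadratic term: y³ + p·y + q = 0 with p = s − (tr M)²/3 = -38.333333 and q = −2(tr M)³/27 + (tr M)·s/3 − det M = 48.259259.
Three real roots ⇒ use the trigonometric (Viète) form: r = 2√(−p/3) = 7.149204, φ = arccos(3q/(p·r)) = arccos(-0.528284) = 2.127375 rad.
y_k = r·cos(φ/3 − 2πk/3) for k = 0, 1, 2 gives y = 5.425759, 1.318769, -6.744528.
λ_k = y_k − 1.666667 gives λ = 3.7591, -0.3479, -8.4112 (check: the sum is -5.0000 = tr M).

Eigenvalues sorted in increasing order: [-8.4112, -0.3479, 3.7591].


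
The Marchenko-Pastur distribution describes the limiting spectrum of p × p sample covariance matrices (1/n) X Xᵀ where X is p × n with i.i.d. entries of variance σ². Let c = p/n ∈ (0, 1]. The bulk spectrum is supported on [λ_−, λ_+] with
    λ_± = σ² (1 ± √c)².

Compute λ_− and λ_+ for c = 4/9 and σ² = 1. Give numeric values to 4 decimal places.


c = 4/9 = 0.444444; √c = 0.666667.
λ_− = σ² (1 − √c)² = 1 · (1 − 0.666667)² = 1 · (0.333333)² = 0.111111.
λ_+ = σ² (1 + √c)² = 1 · (1 + 0.666667)² = 1 · (1.666667)² = 2.777778.

Rounded to 4 decimal places: λ_− ≈ 0.1111, λ_+ ≈ 2.7778.


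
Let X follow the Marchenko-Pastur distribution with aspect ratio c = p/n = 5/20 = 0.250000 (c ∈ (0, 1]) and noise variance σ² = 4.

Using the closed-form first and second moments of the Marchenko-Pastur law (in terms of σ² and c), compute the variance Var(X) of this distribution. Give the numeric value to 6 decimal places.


Recall the MP moments m_1 = E[X] = σ² and m_2 = E[X²] = σ⁴ (1 + c).
m_1 = E[X] = σ² = 4, so m_1² = 16.
m_2 = E[X²] = σ⁴ (1 + c) = 16 · (1 + 0.250000) = 16 · 1.250000 = 20.000000.
(Note m_2 − m_1² simplifies to c · σ⁴ = 0.250000 · 16.)

Var(X) = m_2 − m_1² = 20.000000 − 16 = 4.000000.


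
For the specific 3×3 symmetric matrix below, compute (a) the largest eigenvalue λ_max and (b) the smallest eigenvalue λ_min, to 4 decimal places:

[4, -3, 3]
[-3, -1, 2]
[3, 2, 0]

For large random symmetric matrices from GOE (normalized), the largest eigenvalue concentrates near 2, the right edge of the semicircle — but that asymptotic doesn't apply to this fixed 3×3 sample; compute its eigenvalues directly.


Since M is real symmetric, all three eigenvalues are real; they are the roots of det(λI − M) = λ³ − (tr M) λ² + s λ − det M, where s is the sum of the principal 2×2 minors.
tr M = 4 + (-1) + 0 = 3.
s = (4·(-1) − (-3)²) + (4·0 − 3²) + ((-1)·0 − 2²) = -13 + (-9) + (-4) = -26.
det M (expand along row 1) = 4·(-4) − (-3)·(-6) + 3·(-3) = -43.
Characteristic polynomial: λ³ − 3λ² − 26λ + 43 = 0.
Substitute λ = y + (tr M)/3 = y + 1.000000 to remove the quadratic term: y³ + p·y + q = 0 with p = s − (tr M)²/3 = -29.000000 and q = −2(tr M)³/27 + (tr M)·s/3 − det M = 15.000000.
Three real roots ⇒ use the trigonometric (Viète) form: r = 2√(−p/3) = 6.218253, φ = arccos(3q/(p·r)) = arccos(-0.249543) = 1.823005 rad.
y_k = r·cos(φ/3 − 2πk/3) for k = 0, 1, 2 gives y = 5.105070, 0.522150, -5.627221.
λ_k = y_k + 1.000000 gives λ = 6.1051, 1.5222, -4.6272 (check: the sum is 3.0000 = tr M).

Hence λ_max = 6.1051 and λ_min = -4.6272.


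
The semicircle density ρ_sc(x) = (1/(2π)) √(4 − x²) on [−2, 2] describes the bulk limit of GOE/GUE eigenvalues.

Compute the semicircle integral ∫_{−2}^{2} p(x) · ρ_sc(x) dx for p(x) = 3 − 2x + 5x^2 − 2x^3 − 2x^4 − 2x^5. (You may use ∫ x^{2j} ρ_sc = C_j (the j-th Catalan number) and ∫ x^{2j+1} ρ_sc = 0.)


Write p(x) = Σ a_i x^i, split into monomials and integrate each against ρ_sc separately.
Using ∫ x^{2j} ρ_sc = C_j = (1/(j+1)) C(2j, j) (Catalan numbers) and ∫ x^{2j+1} ρ_sc = 0 (odd monomials vanish by symmetry):
  i = 0 (even): a_0 · C_{0} = 3 · 1 = 3
  i = 1 (odd): ∫ x^1 ρ_sc = 0 (vanishes)
  i = 2 (even): a_2 · C_{1} = 5 · 1 = 5
  i = 3 (odd): ∫ x^3 ρ_sc = 0 (vanishes)
  i = 4 (even): a_4 · C_{2} = -2 · 2 = -4
  i = 5 (odd): ∫ x^5 ρ_sc = 0 (vanishes)

Summing the contributions: ∫_{−2}^{2} p(x) ρ_sc(x) dx = 3 + 5 + (-4) = 4.


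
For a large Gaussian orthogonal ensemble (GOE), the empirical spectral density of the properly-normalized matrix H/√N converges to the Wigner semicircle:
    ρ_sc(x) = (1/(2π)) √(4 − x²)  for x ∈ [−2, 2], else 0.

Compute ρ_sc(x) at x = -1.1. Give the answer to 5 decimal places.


ρ_sc(x) = (1/(2π)) √(4 − x²). With x = -1.1:
  4 − x² = 4 − (-1.1)² = 4 − 1.210000 = 2.790000.
  √(4 − x²) = 1.670329.
  1/(2π) = 0.159155.
  ρ_sc(-1.1) = 0.159155 · 1.670329 = 0.265841.

Rounded to 5 decimal places: ρ_sc(-1.1) ≈ 0.26584.


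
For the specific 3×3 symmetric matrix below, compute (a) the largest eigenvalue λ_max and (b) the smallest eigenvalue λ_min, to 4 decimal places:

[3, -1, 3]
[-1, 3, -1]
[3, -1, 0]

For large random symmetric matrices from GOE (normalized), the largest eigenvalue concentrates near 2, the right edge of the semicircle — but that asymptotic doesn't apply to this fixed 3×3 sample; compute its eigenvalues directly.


Since M is real symmetric, all three eigenvalues are real; they are the roots of det(λI − M) = λ³ − (tr M) λ² + s λ − det M, where s is the sum of the principal 2×2 minors.
tr M = 3 + 3 + 0 = 6.
s = (3·3 − (-1)²) + (3·0 − 3²) + (3·0 − (-1)²) = 8 + (-9) + (-1) = -2.
det M (expand along row 1) = 3·(-1) − (-1)·3 + 3·(-8) = -24.
Characteristic polynomial: λ³ − 6λ² − 2λ + 24 = 0.
Substitute λ = y + (tr M)/3 = y + 2.000000 to remove the quadratic term: y³ + p·y + q = 0 with p = s − (tr M)²/3 = -14.000000 and q = −2(tr M)³/27 + (tr M)·s/3 − det M = 4.000000.
Three real roots ⇒ use the trigonometric (Viète) form: r = 2√(−p/3) = 4.320494, φ = arccos(3q/(p·r)) = arccos(-0.198390) = 1.770511 rad.
y_k = r·cos(φ/3 − 2πk/3) for k = 0, 1, 2 gives y = 3.589664, 0.287410, -3.877074.
λ_k = y_k + 2.000000 gives λ = 5.5897, 2.2874, -1.8771 (check: the sum is 6.0000 = tr M).

Hence λ_max = 5.5897 and λ_min = -1.8771.


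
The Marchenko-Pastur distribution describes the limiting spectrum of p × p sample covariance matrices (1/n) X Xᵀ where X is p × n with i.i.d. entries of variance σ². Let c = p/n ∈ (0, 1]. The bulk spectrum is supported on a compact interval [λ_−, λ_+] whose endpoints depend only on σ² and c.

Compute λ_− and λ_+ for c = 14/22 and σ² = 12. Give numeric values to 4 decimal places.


c = 14/22 = 0.636364; √c = 0.797724.
λ_− = σ² (1 − √c)² = 12 · (1 − 0.797724)² = 12 · (0.202276)² = 0.490987.
λ_+ = σ² (1 + √c)² = 12 · (1 + 0.797724)² = 12 · (1.797724)² = 38.781740.

Rounded to 4 decimal places: λ_− ≈ 0.4910, λ_+ ≈ 38.7817.


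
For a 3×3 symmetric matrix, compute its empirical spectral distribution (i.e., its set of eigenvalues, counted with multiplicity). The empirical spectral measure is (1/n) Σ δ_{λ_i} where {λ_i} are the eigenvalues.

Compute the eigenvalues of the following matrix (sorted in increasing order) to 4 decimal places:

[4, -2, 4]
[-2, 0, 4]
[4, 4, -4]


Since M is real symmetric, all three eigenvalues are real; they are the roots of det(λI − M) = λ³ − (tr M) λ² + s λ − det M, where s is the sum of the principal 2×2 minors.
tr M = 4 + 0 + (-4) = 0.
s = (4·0 − (-2)²) + (4·(-4) − 4²) + (0·(-4) − 4²) = -4 + (-32) + (-16) = -52.
det M (expand along row 1) = 4·(-16) − (-2)·(-8) + 4·(-8) = -112.
Characteristic polynomial: λ³ − 52λ + 112 = 0.
Substitute λ = y + (tr M)/3 = y + 0.000000 to remove the quadratic term: y³ + p·y + q = 0 with p = s − (tr M)²/3 = -52.000000 and q = −2(tr M)³/27 + (tr M)·s/3 − det M = 112.000000.
Three real roots ⇒ use the trigonometric (Viète) form: r = 2√(−p/3) = 8.326664, φ = arccos(3q/(p·r)) = arccos(-0.776006) = 2.459104 rad.
y_k = r·cos(φ/3 − 2πk/3) for k = 0, 1, 2 gives y = 5.682444, 2.429676, -8.112121.
λ_k = y_k + 0.000000 gives λ = 5.6824, 2.4297, -8.1121 (check: the sum is 0.0000 = tr M).

Eigenvalues sorted in increasing order: [-8.1121, 2.4297, 5.6824].


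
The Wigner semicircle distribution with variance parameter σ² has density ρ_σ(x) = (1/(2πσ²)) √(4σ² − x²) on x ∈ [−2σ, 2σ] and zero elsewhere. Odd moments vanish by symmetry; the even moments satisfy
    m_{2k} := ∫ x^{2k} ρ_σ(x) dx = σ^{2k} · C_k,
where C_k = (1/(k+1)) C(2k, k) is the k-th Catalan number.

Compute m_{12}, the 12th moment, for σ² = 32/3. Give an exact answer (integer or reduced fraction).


By the scaled semicircle moment identity, m_{2k} = σ^{2k} · C_k with k = 6.
C_6 = (1/(k+1)) · C(2k, k) = (1/7) · C(12, 6) = (1/7) · 924 = 132.
σ^{2k} = (σ²)^k = (32/3)^6 = 1073741824/729.

Therefore m_{12} = σ^{12} · C_6 = (1073741824/729) · 132 = 47244640256/243.


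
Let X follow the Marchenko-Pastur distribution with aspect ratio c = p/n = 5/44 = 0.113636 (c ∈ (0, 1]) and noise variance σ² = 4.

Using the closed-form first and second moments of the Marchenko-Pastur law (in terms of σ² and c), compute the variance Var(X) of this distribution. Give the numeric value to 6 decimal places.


Recall the MP moments m_1 = E[X] = σ² and m_2 = E[X²] = σ⁴ (1 + c).
m_1 = E[X] = σ² = 4, so m_1² = 16.
m_2 = E[X²] = σ⁴ (1 + c) = 16 · (1 + 0.113636) = 16 · 1.113636 = 17.818182.
(Note m_2 − m_1² simplifies to c · σ⁴ = 0.113636 · 16.)

Var(X) = m_2 − m_1² = 17.818182 − 16 = 1.818182.


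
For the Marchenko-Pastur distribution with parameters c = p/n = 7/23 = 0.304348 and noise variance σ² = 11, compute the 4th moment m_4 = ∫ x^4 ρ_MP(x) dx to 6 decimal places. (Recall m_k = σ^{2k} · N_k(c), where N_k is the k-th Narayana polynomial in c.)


E[X⁴] = σ⁸ (1 + 6c + 6c² + c³) (fourth MP moment). With σ² = 11 (so σ⁸ = 14641) and c = 7/23 = 0.304348: E[X⁴] = 14641 · (1 + 6·0.304348 + 6·(0.304348)² + (0.304348)³) = 14641 · 3.410044.

So E[X^4] = 49926.447769.


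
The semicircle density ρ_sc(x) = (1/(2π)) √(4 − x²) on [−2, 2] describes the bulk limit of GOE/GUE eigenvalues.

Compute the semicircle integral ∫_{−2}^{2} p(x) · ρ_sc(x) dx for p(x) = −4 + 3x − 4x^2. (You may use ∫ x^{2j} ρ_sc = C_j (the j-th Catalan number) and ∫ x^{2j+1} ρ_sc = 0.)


Write p(x) = Σ a_i x^i, split into monomials and integrate each against ρ_sc separately.
Using ∫ x^{2j} ρ_sc = C_j = (1/(j+1)) C(2j, j) (Catalan numbers) and ∫ x^{2j+1} ρ_sc = 0 (odd monomials vanish by symmetry):
  i = 0 (even): a_0 · C_{0} = -4 · 1 = -4
  i = 1 (odd): ∫ x^1 ρ_sc = 0 (vanishes)
  i = 2 (even): a_2 · C_{1} = -4 · 1 = -4

Summing the contributions: ∫_{−2}^{2} p(x) ρ_sc(x) dx = (-4) + (-4) = -8.


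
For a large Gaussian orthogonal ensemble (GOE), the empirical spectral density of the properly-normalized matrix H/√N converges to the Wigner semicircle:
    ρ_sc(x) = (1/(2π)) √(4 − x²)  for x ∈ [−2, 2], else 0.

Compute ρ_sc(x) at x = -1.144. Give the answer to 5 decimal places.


ρ_sc(x) = (1/(2π)) √(4 − x²). With x = -1.144:
  4 − x² = 4 − (-1.144)² = 4 − 1.308736 = 2.691264.
  √(4 − x²) = 1.640507.
  1/(2π) = 0.159155.
  ρ_sc(-1.144) = 0.159155 · 1.640507 = 0.261095.

Rounded to 5 decimal places: ρ_sc(-1.144) ≈ 0.26109.


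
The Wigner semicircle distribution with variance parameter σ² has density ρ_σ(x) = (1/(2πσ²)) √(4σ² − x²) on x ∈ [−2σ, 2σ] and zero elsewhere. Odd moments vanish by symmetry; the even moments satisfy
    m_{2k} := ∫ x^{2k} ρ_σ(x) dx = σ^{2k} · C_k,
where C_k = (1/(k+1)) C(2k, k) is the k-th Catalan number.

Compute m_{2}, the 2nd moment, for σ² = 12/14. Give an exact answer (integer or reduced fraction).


By the scaled semicircle moment identity, m_{2k} = σ^{2k} · C_k with k = 1.
C_1 = (1/(k+1)) · C(2k, k) = (1/2) · C(2, 1) = (1/2) · 2 = 1.
σ^{2k} = (σ²)^k = (12/14)^1 = 6/7.

Therefore m_{2} = σ^{2} · C_1 = (6/7) · 1 = 6/7.


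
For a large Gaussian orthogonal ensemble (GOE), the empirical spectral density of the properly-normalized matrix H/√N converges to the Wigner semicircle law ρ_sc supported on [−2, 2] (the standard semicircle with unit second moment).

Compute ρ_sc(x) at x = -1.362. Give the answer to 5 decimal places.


ρ_sc(x) = (1/(2π)) √(4 − x²). With x = -1.362:
  4 − x² = 4 − (-1.362)² = 4 − 1.855044 = 2.144956.
  √(4 − x²) = 1.464567.
  1/(2π) = 0.159155.
  ρ_sc(-1.362) = 0.159155 · 1.464567 = 0.233093.

Rounded to 5 decimal places: ρ_sc(-1.362) ≈ 0.23309.


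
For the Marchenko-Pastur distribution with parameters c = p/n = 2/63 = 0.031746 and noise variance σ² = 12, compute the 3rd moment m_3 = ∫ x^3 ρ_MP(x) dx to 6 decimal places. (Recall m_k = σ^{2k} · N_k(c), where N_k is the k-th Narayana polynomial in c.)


E[X³] = σ⁶ (1 + 3c + c²) (third MP moment). With σ² = 12 (so σ⁶ = 1728) and c = 2/63 = 0.031746: E[X³] = 1728 · (1 + 3·0.031746 + (0.031746)²) = 1728 · 1.096246.

So E[X^3] = 1894.312925.


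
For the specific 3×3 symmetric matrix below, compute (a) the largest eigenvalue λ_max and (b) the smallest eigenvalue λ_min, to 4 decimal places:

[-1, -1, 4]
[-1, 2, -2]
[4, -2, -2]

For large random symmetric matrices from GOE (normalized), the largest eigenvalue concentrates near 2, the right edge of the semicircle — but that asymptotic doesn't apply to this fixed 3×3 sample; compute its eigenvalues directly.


Since M is real symmetric, all three eigenvalues are real; they are the roots of det(λI − M) = λ³ − (tr M) λ² + s λ − det M, where s is the sum of the principal 2×2 minors.
tr M = -1 + 2 + (-2) = -1.
s = ((-1)·2 − (-1)²) + ((-1)·(-2) − 4²) + (2·(-2) − (-2)²) = -3 + (-14) + (-8) = -25.
det M (expand along row 1) = (-1)·(-8) − (-1)·10 + 4·(-6) = -6.
Characteristic polynomial: λ³ + λ² − 25λ + 6 = 0.
Substitute λ = y + (tr M)/3 = y − 0.333333 to remove the quadratic term: y³ + p·y + q = 0 with p = s − (tr M)²/3 = -25.333333 and q = −2(tr M)³/27 + (tr M)·s/3 − det M = 14.407407.
Three real roots ⇒ use the trigonometric (Viète) form: r = 2√(−p/3) = 5.811865, φ = arccos(3q/(p·r)) = arccos(-0.293562) = 1.868747 rad.
y_k = r·cos(φ/3 − 2πk/3) for k = 0, 1, 2 gives y = 4.720286, 0.576268, -5.296554.
λ_k = y_k − 0.333333 gives λ = 4.3870, 0.2429, -5.6299 (check: the sum is -1.0000 = tr M).

Hence λ_max = 4.3870 and λ_min = -5.6299.


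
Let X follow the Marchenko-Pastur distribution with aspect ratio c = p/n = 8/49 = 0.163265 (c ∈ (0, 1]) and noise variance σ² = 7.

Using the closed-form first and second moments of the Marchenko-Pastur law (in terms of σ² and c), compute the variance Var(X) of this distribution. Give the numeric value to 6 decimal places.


Recall the MP moments m_1 = E[X] = σ² and m_2 = E[X²] = σ⁴ (1 + c).
m_1 = E[X] = σ² = 7, so m_1² = 49.
m_2 = E[X²] = σ⁴ (1 + c) = 49 · (1 + 0.163265) = 49 · 1.163265 = 57.000000.
(Note m_2 − m_1² simplifies to c · σ⁴ = 0.163265 · 49.)

Var(X) = m_2 − m_1² = 57.000000 − 49 = 8.000000.


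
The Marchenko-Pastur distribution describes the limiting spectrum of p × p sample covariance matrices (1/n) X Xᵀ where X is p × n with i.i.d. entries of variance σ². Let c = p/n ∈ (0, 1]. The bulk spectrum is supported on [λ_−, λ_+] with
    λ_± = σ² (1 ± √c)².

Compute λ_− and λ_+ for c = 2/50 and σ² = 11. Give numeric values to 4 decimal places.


c = 2/50 = 0.040000; √c = 0.200000.
λ_− = σ² (1 − √c)² = 11 · (1 − 0.200000)² = 11 · (0.800000)² = 7.040000.
λ_+ = σ² (1 + √c)² = 11 · (1 + 0.200000)² = 11 · (1.200000)² = 15.840000.

Rounded to 4 decimal places: λ_− ≈ 7.0400, λ_+ ≈ 15.8400.


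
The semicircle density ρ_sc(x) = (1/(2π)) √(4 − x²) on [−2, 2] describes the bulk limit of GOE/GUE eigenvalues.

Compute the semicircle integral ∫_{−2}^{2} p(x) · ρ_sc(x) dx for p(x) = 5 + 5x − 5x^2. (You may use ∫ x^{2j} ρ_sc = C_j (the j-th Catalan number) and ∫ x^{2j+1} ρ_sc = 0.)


Write p(x) = Σ a_i x^i, split into monomials and integrate each against ρ_sc separately.
Using ∫ x^{2j} ρ_sc = C_j = (1/(j+1)) C(2j, j) (Catalan numbers) and ∫ x^{2j+1} ρ_sc = 0 (odd monomials vanish by symmetry):
  i = 0 (even): a_0 · C_{0} = 5 · 1 = 5
  i = 1 (odd): ∫ x^1 ρ_sc = 0 (vanishes)
  i = 2 (even): a_2 · C_{1} = -5 · 1 = -5

Summing the contributions: ∫_{−2}^{2} p(x) ρ_sc(x) dx = 5 + (-5) = 0.


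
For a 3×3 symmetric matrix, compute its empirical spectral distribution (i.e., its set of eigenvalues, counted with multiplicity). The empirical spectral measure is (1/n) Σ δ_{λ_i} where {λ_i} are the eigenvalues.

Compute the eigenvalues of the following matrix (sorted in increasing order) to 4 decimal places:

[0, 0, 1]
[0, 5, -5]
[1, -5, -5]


Since M is real symmetric, all three eigenvalues are real; they are the roots of det(λI − M) = λ³ − (tr M) λ² + s λ − det M, where s is the sum of the principal 2×2 minors.
tr M = 0 + 5 + (-5) = 0.
s = (0·5 − 0²) + (0·(-5) − 1²) + (5·(-5) − (-5)²) = 0 + (-1) + (-50) = -51.
det M (expand along row 1) = 0·(-50) − 0·5 + 1·(-5) = -5.
Characteristic polynomial: λ³ − 51λ + 5 = 0.
Substitute λ = y + (tr M)/3 = y + 0.000000 to remove the quadratic term: y³ + p·y + q = 0 with p = s − (tr M)²/3 = -51.000000 and q = −2(tr M)³/27 + (tr M)·s/3 − det M = 5.000000.
Three real roots ⇒ use the trigonometric (Viète) form: r = 2√(−p/3) = 8.246211, φ = arccos(3q/(p·r)) = arccos(-0.035667) = 1.606471 rad.
y_k = r·cos(φ/3 − 2πk/3) for k = 0, 1, 2 gives y = 7.091895, 0.098058, -7.189952.
λ_k = y_k + 0.000000 gives λ = 7.0919, 0.0981, -7.1900 (check: the sum is 0.0000 = tr M).

Eigenvalues sorted in increasing order: [-7.1900, 0.0981, 7.0919].


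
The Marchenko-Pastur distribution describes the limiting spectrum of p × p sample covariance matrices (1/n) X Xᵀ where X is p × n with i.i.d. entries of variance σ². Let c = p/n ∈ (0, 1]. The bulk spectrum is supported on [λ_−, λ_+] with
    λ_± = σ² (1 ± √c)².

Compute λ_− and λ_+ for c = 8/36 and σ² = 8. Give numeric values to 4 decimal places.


c = 8/36 = 0.222222; √c = 0.471405.
λ_− = σ² (1 − √c)² = 8 · (1 − 0.471405)² = 8 · (0.528595)² = 2.235305.
λ_+ = σ² (1 + √c)² = 8 · (1 + 0.471405)² = 8 · (1.471405)² = 17.320250.

Rounded to 4 decimal places: λ_− ≈ 2.2353, λ_+ ≈ 17.3203.


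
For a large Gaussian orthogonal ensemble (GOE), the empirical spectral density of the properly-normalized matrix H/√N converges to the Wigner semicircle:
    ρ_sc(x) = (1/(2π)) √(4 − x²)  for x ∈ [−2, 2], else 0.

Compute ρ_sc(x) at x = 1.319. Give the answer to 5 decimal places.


ρ_sc(x) = (1/(2π)) √(4 − x²). With x = 1.319:
  4 − x² = 4 − (1.319)² = 4 − 1.739761 = 2.260239.
  √(4 − x²) = 1.503409.
  1/(2π) = 0.159155.
  ρ_sc(1.319) = 0.159155 · 1.503409 = 0.239275.

Rounded to 5 decimal places: ρ_sc(1.319) ≈ 0.23927.


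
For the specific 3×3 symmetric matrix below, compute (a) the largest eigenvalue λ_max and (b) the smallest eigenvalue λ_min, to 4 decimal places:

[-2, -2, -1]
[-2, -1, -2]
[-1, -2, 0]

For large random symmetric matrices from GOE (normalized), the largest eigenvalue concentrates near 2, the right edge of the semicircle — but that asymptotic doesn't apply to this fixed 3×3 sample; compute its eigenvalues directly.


Since M is real symmetric, all three eigenvalues are real; they are the roots of det(λI − M) = λ³ − (tr M) λ² + s λ − det M, where s is the sum of the principal 2×2 minors.
tr M = -2 + (-1) + 0 = -3.
s = ((-2)·(-1) − (-2)²) + ((-2)·0 − (-1)²) + ((-1)·0 − (-2)²) = -2 + (-1) + (-4) = -7.
det M (expand along row 1) = (-2)·(-4) − (-2)·(-2) + (-1)·3 = 1.
Characteristic polynomial: λ³ + 3λ² − 7λ − 1 = 0.
Substitute λ = y + (tr M)/3 = y − 1.000000 to remove the quadratic term: y³ + p·y + q = 0 with p = s − (tr M)²/3 = -10.000000 and q = −2(tr M)³/27 + (tr M)·s/3 − det M = 8.000000.
Three real roots ⇒ use the trigonometric (Viète) form: r = 2√(−p/3) = 3.651484, φ = arccos(3q/(p·r)) = arccos(-0.657267) = 2.287983 rad.
y_k = r·cos(φ/3 − 2πk/3) for k = 0, 1, 2 gives y = 2.640023, 0.864641, -3.504664.
λ_k = y_k − 1.000000 gives λ = 1.6400, -0.1354, -4.5047 (check: the sum is -3.0000 = tr M).

Hence λ_max = 1.6400 and λ_min = -4.5047.
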